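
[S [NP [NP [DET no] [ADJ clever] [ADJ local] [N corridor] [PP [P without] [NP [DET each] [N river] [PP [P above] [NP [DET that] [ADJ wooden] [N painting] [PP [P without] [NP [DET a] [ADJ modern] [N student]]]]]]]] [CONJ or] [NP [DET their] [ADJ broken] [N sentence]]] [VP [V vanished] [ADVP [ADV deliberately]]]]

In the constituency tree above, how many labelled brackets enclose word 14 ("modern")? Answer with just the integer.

10

Counting open brackets not yet closed at "modern": [S [NP [NP [PP [NP [PP [NP [PP [NP [ADJ = 10.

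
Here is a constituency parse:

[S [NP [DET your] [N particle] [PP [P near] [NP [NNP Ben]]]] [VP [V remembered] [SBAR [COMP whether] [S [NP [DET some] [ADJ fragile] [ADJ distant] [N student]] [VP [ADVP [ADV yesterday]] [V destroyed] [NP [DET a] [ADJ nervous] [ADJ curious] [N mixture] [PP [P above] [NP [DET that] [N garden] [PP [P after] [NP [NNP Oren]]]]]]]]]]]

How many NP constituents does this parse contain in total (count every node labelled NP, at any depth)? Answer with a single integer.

The NP constituents are: [NP your particle near Ben]; [NP Ben]; [NP some fragile distant student]; [NP a nervous curious mixture above that garden after Oren]; [NP that garden after Oren]; [NP Oren]. Total: 6.

6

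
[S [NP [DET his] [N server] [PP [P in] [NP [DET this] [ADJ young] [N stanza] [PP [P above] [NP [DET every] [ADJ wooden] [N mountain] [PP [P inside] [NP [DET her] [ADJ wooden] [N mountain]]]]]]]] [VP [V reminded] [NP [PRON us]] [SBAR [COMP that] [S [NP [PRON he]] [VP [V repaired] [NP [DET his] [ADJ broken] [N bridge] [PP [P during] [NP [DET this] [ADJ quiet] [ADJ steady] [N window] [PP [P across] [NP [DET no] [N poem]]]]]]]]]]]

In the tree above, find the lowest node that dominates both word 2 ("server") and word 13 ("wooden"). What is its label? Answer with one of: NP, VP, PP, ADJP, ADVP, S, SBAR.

The smallest bracket enclosing both words is [NP his server in this young stanza above every wooden mountain inside her wooden mountain], so the label is NP.

NP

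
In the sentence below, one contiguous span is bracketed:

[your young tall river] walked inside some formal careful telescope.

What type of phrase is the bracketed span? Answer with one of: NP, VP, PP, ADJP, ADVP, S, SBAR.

The span is built around the noun "river" — a noun phrase (NP).

NP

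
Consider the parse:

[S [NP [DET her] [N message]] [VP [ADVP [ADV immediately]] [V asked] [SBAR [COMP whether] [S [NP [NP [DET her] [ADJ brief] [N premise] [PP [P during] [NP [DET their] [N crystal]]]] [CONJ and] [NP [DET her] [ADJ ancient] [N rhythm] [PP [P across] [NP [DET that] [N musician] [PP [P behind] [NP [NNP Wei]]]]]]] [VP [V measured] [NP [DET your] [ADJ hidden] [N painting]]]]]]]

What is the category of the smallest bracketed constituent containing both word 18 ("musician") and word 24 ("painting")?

S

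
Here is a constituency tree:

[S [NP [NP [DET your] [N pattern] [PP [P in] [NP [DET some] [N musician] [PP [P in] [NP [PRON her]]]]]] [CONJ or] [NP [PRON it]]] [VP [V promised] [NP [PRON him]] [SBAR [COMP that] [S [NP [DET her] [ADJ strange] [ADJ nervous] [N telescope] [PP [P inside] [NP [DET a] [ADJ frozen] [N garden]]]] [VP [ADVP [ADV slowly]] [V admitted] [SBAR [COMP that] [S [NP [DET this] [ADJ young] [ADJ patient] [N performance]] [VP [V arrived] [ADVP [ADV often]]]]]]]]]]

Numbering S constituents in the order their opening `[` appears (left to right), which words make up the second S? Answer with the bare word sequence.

her strange nervous telescope inside a frozen garden slowly admitted that this young patient performance arrived often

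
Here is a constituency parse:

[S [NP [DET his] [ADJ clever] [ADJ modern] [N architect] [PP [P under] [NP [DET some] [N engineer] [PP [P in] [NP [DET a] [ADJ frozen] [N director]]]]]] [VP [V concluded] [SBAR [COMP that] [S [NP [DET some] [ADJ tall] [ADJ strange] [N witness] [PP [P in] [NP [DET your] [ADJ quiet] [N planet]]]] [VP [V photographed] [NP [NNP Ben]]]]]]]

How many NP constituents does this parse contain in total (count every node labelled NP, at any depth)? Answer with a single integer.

6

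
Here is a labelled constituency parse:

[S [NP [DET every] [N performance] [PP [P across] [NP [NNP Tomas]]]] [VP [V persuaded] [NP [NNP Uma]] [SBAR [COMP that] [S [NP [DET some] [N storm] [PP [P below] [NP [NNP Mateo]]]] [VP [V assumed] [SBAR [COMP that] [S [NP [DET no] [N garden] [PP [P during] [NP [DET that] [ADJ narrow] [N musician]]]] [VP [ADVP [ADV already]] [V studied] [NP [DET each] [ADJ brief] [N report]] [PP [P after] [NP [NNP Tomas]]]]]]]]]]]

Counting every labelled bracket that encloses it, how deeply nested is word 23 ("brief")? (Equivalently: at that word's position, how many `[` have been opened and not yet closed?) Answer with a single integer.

10

Path from the root down to the word: S → VP → SBAR → S → VP → SBAR → S → VP → NP → ADJ. That is 10 enclosing brackets.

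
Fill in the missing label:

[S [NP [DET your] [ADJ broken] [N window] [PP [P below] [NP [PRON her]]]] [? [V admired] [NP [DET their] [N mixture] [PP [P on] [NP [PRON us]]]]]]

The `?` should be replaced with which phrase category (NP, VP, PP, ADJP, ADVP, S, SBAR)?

VP

A constituent whose immediate children are V 'admired', NP is a verb phrase: VP.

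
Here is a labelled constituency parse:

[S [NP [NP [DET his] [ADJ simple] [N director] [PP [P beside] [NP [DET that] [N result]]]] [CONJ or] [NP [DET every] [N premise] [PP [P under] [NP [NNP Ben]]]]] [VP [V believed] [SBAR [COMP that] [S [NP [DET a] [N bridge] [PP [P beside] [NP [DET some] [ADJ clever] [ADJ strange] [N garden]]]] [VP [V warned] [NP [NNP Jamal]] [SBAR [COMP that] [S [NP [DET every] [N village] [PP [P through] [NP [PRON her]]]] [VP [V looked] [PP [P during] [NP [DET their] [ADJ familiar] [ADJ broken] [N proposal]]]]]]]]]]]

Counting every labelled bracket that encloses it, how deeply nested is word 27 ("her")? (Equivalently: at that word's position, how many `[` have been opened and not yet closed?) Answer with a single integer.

Path from the root down to the word: S → VP → SBAR → S → VP → SBAR → S → NP → PP → NP → PRON. That is 11 enclosing brackets.

11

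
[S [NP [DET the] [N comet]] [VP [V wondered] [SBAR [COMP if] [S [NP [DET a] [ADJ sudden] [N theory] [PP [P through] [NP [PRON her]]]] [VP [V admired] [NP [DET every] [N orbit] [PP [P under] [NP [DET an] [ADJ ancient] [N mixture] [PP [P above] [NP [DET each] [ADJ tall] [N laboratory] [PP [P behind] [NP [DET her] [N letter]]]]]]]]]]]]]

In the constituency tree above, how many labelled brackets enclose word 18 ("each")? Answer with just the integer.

11

Counting open brackets not yet closed at "each": [S [VP [SBAR [S [VP [NP [PP [NP [PP [NP [DET = 11.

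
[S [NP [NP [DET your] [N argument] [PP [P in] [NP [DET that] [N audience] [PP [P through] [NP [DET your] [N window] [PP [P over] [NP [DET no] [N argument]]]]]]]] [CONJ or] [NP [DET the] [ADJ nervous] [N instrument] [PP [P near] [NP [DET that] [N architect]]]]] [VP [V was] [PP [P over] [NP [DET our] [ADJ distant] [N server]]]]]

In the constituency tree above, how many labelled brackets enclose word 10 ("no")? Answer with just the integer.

10

The word sits inside DET, which is inside NP, inside PP, inside NP, inside PP, inside NP, inside PP, inside NP, inside NP, inside S — 10 brackets in all.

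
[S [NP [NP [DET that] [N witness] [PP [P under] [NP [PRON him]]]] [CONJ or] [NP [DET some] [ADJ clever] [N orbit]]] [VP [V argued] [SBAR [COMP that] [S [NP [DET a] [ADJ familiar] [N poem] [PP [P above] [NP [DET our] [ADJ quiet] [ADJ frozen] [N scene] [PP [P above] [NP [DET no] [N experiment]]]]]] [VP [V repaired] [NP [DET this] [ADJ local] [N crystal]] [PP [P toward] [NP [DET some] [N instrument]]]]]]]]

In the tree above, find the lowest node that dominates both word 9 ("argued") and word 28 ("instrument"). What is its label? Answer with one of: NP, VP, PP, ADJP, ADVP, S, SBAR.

VP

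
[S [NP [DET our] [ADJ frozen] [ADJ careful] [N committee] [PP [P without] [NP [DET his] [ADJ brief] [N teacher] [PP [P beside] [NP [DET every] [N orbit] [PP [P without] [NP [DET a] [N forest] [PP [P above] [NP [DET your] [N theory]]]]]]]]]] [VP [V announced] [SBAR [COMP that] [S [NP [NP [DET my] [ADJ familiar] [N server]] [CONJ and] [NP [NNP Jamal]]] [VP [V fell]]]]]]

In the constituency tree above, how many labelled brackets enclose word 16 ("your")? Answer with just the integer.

11

The word sits inside DET, which is inside NP, inside PP, inside NP, inside PP, inside NP, inside PP, inside NP, inside PP, inside NP, inside S — 11 brackets in all.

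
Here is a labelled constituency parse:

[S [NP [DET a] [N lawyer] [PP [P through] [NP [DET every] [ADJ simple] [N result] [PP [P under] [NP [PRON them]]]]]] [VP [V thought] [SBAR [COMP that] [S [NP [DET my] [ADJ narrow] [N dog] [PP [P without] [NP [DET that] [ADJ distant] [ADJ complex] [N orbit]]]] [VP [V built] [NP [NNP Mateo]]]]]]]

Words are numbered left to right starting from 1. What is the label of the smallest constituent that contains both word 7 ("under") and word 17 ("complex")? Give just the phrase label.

Word 7 lies under S → NP → PP → NP → PP → P; word 17 lies under S → VP → SBAR → S → NP → PP → NP → ADJ. The lowest shared node is the S.

S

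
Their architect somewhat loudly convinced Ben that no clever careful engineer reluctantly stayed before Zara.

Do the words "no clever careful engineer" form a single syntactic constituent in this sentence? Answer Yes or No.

These words form the whole noun phrase headed by "engineer", so yes — one constituent.

Yes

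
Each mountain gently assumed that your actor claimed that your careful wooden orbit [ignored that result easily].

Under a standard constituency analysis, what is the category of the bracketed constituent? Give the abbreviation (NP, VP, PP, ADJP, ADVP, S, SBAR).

VP

"ignored" is the head of the bracketed span, so the span is a verb phrase: VP.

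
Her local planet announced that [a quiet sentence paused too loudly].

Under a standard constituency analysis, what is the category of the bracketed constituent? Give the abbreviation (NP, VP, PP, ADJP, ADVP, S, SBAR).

The bracketed span "a quiet sentence paused too loudly" is headed by "paused", making it a clause (S).

S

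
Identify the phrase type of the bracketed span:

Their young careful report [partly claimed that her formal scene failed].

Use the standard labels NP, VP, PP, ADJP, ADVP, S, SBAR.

The span is built around the verb "claimed" — a verb phrase (VP).

VP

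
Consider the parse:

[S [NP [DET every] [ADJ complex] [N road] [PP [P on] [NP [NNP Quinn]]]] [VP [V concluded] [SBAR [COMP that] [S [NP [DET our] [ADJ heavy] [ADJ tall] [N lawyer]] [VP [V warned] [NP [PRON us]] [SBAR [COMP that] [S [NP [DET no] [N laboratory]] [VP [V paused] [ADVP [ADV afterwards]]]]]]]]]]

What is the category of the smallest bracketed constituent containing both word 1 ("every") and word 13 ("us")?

S

The smallest bracket enclosing both words is [S every complex road on Quinn concluded that our heavy tall lawyer warned us that no laboratory paused afterwards], so the label is S.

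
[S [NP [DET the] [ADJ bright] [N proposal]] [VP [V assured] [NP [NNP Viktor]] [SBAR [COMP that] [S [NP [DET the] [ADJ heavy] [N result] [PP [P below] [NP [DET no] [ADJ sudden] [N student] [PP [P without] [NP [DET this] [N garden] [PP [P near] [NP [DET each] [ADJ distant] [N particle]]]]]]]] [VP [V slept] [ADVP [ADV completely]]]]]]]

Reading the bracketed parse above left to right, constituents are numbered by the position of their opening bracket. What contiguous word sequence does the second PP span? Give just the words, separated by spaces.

without this garden near each distant particle

The PP opening brackets appear, in order, over: "below no sudden student without this garden near each distant particle"; "without this garden near each distant particle"; "near each distant particle". The second one spans "without this garden near each distant particle".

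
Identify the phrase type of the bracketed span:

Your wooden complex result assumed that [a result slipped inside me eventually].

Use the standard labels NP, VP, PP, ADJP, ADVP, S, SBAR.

The span is built around the head "slipped" — a clause (S).

S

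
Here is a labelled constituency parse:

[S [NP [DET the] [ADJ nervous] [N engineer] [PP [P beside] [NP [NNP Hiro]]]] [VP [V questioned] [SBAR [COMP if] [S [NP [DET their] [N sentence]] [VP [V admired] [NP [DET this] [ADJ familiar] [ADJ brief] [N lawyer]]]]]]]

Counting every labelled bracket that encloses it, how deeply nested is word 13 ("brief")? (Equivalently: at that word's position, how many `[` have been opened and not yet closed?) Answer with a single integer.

7

The word sits inside ADJ, which is inside NP, inside VP, inside S, inside SBAR, inside VP, inside S — 7 brackets in all.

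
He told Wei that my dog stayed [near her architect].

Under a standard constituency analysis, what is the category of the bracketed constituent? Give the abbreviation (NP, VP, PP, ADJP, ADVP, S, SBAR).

The bracketed span "near her architect" is headed by "near", making it a prepositional phrase (PP).

PP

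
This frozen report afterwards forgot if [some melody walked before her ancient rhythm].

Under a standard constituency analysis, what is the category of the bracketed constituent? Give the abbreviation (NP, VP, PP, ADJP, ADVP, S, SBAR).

S

"walked" is the head of the bracketed span, so the span is a clause: S.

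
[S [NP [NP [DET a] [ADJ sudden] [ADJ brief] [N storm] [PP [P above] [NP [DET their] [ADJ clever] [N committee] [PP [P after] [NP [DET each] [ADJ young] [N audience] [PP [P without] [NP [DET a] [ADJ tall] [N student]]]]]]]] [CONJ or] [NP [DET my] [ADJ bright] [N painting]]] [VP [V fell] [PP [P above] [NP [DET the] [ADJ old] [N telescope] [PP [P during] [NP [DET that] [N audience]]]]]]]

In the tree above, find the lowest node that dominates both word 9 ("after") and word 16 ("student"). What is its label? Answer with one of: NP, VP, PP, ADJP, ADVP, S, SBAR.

Word 9 lies under S → NP → NP → PP → NP → PP → P; word 16 lies under S → NP → NP → PP → NP → PP → NP → PP → NP → N. The lowest shared node is the PP.

PP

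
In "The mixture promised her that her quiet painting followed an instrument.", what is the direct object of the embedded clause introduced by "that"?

an instrument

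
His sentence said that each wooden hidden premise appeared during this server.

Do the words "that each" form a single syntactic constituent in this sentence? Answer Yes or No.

The smallest constituent containing the whole sequence is the subordinate clause [SBAR that each wooden hidden premise appeared during this server], but the sequence is only part of it — it straddles the boundary between complementizer "that" and clause "each wooden hidden premise appeared during this server".

No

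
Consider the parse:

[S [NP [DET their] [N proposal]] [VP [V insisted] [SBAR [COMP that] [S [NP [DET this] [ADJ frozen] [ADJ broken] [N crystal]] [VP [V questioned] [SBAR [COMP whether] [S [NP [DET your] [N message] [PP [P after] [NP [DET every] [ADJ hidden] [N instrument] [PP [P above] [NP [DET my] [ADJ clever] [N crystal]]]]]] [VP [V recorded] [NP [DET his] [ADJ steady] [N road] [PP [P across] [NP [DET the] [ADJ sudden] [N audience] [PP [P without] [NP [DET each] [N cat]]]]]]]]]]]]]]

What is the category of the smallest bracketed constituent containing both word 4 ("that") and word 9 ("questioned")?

SBAR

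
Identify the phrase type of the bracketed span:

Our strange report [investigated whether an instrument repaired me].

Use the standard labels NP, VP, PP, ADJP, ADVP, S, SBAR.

VP

The span is built around the verb "investigated" — a verb phrase (VP).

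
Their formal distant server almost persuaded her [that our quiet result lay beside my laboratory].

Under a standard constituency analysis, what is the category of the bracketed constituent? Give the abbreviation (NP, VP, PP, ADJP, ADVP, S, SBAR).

"that" is the head of the bracketed span, so the span is a subordinate clause: SBAR.

SBAR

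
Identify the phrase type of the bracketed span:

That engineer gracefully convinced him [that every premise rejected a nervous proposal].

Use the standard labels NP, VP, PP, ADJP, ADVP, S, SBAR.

SBAR

The bracketed span "that every premise rejected a nervous proposal" is headed by "that", making it a subordinate clause (SBAR).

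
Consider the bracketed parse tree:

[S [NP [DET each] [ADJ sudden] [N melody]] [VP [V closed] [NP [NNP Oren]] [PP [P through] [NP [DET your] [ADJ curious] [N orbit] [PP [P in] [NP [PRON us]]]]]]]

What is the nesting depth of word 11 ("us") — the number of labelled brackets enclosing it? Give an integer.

7

Path from the root down to the word: S → VP → PP → NP → PP → NP → PRON. That is 7 enclosing brackets.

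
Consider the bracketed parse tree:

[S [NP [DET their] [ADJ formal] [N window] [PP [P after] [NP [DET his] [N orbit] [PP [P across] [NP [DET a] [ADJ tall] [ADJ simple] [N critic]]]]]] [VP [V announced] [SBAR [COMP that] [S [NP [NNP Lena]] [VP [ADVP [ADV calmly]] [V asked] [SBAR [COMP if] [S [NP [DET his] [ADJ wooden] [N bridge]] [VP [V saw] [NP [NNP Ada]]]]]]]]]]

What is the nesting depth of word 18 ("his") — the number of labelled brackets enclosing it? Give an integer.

Path from the root down to the word: S → VP → SBAR → S → VP → SBAR → S → NP → DET. That is 9 enclosing brackets.

9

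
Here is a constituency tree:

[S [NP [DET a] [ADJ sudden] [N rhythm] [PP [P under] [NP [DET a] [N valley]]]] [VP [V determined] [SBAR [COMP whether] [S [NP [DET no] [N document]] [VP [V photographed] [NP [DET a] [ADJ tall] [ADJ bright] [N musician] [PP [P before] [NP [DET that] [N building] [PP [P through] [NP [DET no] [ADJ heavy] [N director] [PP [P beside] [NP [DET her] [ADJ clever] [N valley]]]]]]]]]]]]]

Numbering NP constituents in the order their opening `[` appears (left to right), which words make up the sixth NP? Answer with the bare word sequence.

In left-to-right order the NP constituents are "a sudden rhythm under a valley"; "a valley"; "no document"; "a tall bright musician before that building through no heavy director beside her clever valley"; "that building through no heavy director beside her clever valley"; "no heavy director beside her clever valley"; "her clever valley". Number 6 is "no heavy director beside her clever valley".

no heavy director beside her clever valley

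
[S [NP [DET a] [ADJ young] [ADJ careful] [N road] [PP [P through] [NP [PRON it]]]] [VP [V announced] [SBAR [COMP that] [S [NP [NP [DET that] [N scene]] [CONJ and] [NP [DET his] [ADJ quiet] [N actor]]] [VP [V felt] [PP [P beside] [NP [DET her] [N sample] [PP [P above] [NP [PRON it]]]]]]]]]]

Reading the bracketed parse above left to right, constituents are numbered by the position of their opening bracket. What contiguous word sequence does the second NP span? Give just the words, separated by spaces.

The NP opening brackets appear, in order, over: "a young careful road through it"; "it"; "that scene and his quiet actor"; "that scene"; "his quiet actor"; "her sample above it"; "it". The second one spans "it".

it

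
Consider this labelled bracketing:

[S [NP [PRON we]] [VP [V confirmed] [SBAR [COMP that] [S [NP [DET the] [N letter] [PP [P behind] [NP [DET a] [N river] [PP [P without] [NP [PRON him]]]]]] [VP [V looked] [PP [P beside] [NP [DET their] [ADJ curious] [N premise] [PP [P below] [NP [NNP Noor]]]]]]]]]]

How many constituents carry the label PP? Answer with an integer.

4

Scanning left to right, an opening `[PP` appears at word positions 6, 9, 12, 16 — 4 in total.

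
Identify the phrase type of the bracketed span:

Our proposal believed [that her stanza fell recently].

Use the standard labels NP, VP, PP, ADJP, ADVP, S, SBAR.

SBAR

"that" is the head of the bracketed span, so the span is a subordinate clause: SBAR.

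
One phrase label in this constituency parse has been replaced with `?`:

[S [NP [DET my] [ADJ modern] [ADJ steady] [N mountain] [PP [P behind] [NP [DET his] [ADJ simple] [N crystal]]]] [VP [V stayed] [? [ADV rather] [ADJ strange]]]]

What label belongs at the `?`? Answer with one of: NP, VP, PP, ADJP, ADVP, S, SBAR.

ADJP

The `?` node immediately contains: ADV 'rather', ADJ 'strange'. That is the internal structure of an adjective phrase, so the label is ADJP.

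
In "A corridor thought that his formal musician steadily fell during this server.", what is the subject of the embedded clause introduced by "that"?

his formal musician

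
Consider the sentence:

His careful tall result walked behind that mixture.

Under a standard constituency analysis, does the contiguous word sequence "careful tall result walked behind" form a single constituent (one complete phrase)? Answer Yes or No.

The sequence begins inside the noun phrase "his careful tall result" and ends inside the verb phrase "walked behind that mixture"; it crosses a phrase boundary, so no single node in the tree spans exactly those words.

No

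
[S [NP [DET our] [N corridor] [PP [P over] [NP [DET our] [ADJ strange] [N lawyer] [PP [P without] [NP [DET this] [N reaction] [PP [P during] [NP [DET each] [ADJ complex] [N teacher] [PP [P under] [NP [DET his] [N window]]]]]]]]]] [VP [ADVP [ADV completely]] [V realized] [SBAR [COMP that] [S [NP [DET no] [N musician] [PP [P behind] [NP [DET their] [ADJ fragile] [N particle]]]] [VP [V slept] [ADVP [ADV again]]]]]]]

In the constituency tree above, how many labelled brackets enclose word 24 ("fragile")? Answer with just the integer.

The word sits inside ADJ, which is inside NP, inside PP, inside NP, inside S, inside SBAR, inside VP, inside S — 8 brackets in all.

8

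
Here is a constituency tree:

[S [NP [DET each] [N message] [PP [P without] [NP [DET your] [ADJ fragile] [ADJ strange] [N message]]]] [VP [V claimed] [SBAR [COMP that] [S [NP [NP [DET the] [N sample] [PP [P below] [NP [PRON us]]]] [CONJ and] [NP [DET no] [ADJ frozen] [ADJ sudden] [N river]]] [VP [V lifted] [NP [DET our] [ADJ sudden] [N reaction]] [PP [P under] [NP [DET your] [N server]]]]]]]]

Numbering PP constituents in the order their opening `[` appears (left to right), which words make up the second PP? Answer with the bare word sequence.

The PP opening brackets appear, in order, over: "without your fragile strange message"; "below us"; "under your server". The second one spans "below us".

below us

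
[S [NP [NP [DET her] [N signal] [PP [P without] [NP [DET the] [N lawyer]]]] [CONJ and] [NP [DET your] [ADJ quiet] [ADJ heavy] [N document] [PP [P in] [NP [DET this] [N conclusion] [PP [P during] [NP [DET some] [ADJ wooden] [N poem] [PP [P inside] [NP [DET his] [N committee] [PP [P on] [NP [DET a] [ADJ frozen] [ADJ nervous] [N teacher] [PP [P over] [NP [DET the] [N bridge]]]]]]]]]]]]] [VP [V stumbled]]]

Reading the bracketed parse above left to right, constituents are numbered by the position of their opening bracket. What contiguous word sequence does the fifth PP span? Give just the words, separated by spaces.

on a frozen nervous teacher over the bridge

The PP opening brackets appear, in order, over: "without the lawyer"; "in this conclusion during some wooden poem inside his committee on a frozen nervous teacher over the bridge"; "during some wooden poem inside his committee on a frozen nervous teacher over the bridge"; "inside his committee on a frozen nervous teacher over the bridge"; "on a frozen nervous teacher over the bridge"; "over the bridge". The fifth one spans "on a frozen nervous teacher over the bridge".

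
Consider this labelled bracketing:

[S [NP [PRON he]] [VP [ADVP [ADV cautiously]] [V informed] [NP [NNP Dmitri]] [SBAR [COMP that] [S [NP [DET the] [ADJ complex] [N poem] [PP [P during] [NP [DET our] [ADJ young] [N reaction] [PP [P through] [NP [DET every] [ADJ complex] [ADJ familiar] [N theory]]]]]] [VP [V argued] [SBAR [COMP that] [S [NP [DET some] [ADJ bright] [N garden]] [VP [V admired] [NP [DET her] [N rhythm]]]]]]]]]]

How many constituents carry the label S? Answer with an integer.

The S constituents are: [S he cautiously informed Dmitri that the complex poem during our young reaction through every complex familiar theory argued that some bright garden admired her rhythm]; [S the complex poem during our young reaction through every complex familiar theory argued that some bright garden admired her rhythm]; [S some bright garden admired her rhythm]. Total: 3.

3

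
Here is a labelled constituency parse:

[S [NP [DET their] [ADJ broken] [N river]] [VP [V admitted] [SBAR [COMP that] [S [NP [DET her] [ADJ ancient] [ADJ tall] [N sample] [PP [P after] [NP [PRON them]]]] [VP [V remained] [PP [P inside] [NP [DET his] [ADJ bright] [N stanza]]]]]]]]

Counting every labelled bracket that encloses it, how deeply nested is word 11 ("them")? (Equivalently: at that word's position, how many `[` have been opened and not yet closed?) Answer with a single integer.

8

Path from the root down to the word: S → VP → SBAR → S → NP → PP → NP → PRON. That is 8 enclosing brackets.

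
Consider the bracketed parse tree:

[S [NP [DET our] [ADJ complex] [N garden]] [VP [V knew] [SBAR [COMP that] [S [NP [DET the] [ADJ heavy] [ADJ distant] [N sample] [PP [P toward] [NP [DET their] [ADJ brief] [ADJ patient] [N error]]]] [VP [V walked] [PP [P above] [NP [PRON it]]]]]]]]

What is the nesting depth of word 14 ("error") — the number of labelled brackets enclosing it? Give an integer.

The word sits inside N, which is inside NP, inside PP, inside NP, inside S, inside SBAR, inside VP, inside S — 8 brackets in all.

8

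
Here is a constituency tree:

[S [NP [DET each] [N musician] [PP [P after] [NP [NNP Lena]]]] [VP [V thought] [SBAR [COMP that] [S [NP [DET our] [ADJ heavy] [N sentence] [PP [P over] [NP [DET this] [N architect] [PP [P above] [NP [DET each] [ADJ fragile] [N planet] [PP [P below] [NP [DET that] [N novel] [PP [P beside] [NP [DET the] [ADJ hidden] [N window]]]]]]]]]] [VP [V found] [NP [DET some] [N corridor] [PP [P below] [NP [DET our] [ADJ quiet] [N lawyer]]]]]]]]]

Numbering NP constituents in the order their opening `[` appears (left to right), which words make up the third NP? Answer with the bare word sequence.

The NP opening brackets appear, in order, over: "each musician after Lena"; "Lena"; "our heavy sentence over this architect above each fragile planet below that novel beside the hidden window"; "this architect above each fragile planet below that novel beside the hidden window"; "each fragile planet below that novel beside the hidden window"; "that novel beside the hidden window"; "the hidden window"; "some corridor below our quiet lawyer"; "our quiet lawyer". The third one spans "our heavy sentence over this architect above each fragile planet below that novel beside the hidden window".

our heavy sentence over this architect above each fragile planet below that novel beside the hidden window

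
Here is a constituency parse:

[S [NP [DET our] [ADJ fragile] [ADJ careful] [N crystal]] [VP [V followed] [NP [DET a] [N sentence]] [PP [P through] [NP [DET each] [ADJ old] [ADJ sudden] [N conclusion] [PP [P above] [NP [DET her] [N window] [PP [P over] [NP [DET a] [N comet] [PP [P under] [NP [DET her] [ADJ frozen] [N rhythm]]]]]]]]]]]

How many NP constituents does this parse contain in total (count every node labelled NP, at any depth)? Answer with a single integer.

Scanning left to right, an opening `[NP` appears at word positions 1, 6, 9, 14, 17, 20 — 6 in total.

6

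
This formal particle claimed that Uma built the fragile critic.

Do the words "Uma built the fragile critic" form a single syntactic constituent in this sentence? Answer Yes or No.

"Uma built the fragile critic" is exactly the clause [S Uma built the fragile critic], a complete constituent.

Yes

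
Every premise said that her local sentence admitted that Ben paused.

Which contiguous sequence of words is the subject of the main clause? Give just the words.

every premise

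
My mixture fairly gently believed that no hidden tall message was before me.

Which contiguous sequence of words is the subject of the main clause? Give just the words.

my mixture

In the main clause the verb is "believed"; the NP preceding it, "my mixture", is the subject.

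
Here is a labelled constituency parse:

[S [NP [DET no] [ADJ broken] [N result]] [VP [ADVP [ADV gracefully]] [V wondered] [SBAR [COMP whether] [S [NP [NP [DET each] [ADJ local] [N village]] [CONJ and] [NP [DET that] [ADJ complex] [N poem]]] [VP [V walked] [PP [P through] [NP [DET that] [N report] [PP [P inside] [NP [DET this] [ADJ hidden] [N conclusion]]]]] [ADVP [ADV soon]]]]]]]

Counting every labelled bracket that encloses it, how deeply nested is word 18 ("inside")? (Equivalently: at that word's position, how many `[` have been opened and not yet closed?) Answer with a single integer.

9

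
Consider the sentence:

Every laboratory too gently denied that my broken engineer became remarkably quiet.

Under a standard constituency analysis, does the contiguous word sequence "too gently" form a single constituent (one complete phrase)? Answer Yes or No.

Yes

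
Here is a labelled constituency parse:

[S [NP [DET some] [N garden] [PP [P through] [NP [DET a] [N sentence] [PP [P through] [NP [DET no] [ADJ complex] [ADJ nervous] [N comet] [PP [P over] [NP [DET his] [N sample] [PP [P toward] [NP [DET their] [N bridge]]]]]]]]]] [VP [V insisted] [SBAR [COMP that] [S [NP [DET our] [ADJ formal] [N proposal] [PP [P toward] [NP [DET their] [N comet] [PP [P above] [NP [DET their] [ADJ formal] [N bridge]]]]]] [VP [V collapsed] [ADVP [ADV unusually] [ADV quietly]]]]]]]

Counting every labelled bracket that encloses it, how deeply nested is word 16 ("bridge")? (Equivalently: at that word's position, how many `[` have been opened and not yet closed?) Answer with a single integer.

11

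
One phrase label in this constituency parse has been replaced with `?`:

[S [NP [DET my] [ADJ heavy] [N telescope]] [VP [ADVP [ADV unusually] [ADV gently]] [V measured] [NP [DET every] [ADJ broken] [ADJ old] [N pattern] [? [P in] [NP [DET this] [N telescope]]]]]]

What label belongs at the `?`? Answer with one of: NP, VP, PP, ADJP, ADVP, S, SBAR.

PP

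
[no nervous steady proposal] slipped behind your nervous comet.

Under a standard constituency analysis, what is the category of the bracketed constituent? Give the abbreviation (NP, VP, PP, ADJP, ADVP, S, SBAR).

NP

The span is built around the noun "proposal" — a noun phrase (NP).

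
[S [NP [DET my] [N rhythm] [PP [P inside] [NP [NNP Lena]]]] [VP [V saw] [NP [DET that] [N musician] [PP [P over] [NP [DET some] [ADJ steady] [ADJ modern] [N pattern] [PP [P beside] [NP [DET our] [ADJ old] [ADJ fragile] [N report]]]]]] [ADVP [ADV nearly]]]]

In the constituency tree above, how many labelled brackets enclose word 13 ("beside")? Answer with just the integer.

7

Path from the root down to the word: S → VP → NP → PP → NP → PP → P. That is 7 enclosing brackets.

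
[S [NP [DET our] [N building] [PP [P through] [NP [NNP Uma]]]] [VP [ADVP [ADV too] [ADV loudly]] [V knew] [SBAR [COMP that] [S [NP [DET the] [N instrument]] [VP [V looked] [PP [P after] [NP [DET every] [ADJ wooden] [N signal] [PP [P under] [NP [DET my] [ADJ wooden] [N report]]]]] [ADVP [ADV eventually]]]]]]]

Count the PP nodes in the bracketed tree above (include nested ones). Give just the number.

3

The PP constituents are: [PP through Uma]; [PP after every wooden signal under my wooden report]; [PP under my wooden report]. Total: 3.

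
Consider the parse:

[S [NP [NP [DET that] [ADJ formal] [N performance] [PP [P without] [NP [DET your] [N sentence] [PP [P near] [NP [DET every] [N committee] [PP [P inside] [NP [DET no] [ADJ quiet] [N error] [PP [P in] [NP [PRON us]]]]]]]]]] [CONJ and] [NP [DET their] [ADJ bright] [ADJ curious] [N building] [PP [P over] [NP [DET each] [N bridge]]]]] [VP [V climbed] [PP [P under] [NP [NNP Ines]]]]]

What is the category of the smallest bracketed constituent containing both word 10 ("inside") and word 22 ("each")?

NP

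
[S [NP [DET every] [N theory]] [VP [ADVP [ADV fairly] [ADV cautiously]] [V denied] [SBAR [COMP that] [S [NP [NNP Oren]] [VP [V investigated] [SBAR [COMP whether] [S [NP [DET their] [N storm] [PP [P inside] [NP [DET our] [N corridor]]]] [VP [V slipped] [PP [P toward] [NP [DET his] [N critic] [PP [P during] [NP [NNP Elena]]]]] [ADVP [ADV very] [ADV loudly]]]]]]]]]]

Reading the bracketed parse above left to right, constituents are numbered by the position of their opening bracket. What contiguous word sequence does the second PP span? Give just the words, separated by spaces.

Opening `[PP` markers occur at word positions 12, 16, 19; the second of these opens the constituent [PP toward his critic during Elena].

toward his critic during Elena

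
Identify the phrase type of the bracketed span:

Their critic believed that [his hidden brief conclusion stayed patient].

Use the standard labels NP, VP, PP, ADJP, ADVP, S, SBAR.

S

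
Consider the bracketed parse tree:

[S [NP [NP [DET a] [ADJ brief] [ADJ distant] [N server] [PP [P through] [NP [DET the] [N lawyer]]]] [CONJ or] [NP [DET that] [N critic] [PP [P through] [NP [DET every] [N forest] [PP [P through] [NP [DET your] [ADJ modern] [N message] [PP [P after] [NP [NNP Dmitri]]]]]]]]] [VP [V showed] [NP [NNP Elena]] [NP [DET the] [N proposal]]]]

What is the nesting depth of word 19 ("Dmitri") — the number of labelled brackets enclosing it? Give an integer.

10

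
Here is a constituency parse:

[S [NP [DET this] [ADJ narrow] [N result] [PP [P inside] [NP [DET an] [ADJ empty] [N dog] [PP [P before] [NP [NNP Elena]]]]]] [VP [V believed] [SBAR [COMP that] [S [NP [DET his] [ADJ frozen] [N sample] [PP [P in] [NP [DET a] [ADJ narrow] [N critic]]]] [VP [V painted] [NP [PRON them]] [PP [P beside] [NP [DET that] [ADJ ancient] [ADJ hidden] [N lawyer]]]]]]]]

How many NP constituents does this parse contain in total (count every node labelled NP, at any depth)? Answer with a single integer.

7

Listing each NP by its span: [NP this narrow result inside an empty dog before Elena]; [NP an empty dog before Elena]; [NP Elena]; [NP his frozen sample in a narrow critic]; [NP a narrow critic]; [NP them] … — that makes 7.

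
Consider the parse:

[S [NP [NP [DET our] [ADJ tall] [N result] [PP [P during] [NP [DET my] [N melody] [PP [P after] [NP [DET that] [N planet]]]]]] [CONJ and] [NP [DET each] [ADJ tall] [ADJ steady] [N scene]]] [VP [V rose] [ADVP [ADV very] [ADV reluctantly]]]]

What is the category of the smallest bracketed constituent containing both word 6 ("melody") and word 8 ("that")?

Word 6 lies under S → NP → NP → PP → NP → N; word 8 lies under S → NP → NP → PP → NP → PP → NP → DET. The lowest shared node is the NP.

NP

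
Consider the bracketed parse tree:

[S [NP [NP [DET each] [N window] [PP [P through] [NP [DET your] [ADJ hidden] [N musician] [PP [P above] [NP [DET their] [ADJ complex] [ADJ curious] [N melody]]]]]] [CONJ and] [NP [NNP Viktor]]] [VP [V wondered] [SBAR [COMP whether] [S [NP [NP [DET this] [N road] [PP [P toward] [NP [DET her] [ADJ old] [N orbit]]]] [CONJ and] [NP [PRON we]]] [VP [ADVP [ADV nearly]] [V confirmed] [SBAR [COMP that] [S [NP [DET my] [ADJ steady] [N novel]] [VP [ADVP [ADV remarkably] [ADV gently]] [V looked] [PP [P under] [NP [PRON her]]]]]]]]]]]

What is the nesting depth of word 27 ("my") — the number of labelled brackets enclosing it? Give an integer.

9

Counting open brackets not yet closed at "my": [S [VP [SBAR [S [VP [SBAR [S [NP [DET = 9.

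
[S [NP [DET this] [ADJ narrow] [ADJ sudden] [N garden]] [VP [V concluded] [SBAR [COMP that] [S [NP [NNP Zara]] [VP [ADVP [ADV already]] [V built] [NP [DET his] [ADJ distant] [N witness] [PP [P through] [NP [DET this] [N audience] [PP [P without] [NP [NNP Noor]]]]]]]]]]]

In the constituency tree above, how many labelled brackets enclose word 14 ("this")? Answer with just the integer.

9

Path from the root down to the word: S → VP → SBAR → S → VP → NP → PP → NP → DET. That is 9 enclosing brackets.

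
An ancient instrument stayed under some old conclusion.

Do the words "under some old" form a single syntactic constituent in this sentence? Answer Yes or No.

No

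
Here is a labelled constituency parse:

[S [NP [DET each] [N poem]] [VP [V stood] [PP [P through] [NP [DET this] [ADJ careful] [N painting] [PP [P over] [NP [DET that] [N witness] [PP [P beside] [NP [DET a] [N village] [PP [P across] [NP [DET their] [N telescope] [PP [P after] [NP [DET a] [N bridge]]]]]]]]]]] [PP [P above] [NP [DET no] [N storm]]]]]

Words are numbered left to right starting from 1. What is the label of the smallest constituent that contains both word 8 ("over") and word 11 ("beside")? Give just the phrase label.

PP

The smallest bracket enclosing both words is [PP over that witness beside a village across their telescope after a bridge], so the label is PP.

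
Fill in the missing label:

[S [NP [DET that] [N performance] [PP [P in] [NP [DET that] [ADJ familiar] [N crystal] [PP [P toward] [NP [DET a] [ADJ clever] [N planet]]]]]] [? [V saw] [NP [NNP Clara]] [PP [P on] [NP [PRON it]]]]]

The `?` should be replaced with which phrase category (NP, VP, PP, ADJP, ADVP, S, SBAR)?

VP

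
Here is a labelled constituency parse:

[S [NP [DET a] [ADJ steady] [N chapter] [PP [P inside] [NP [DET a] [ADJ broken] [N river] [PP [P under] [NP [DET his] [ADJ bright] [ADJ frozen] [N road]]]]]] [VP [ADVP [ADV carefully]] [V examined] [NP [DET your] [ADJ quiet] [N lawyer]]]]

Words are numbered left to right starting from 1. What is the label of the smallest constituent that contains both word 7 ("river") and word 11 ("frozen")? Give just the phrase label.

NP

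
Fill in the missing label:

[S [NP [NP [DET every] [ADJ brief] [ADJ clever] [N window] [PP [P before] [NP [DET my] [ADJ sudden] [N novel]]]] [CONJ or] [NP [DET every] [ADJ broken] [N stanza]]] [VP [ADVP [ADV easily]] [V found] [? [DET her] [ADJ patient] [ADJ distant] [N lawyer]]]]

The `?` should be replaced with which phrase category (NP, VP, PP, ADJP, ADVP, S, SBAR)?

NP

A constituent whose immediate children are DET 'her', ADJ 'patient', ADJ 'distant', N 'lawyer' is a noun phrase: NP.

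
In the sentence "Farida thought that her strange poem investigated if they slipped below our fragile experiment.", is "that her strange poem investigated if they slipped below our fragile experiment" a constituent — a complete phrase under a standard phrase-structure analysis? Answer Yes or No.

Yes

These words form the whole subordinate clause headed by "that", so yes — one constituent.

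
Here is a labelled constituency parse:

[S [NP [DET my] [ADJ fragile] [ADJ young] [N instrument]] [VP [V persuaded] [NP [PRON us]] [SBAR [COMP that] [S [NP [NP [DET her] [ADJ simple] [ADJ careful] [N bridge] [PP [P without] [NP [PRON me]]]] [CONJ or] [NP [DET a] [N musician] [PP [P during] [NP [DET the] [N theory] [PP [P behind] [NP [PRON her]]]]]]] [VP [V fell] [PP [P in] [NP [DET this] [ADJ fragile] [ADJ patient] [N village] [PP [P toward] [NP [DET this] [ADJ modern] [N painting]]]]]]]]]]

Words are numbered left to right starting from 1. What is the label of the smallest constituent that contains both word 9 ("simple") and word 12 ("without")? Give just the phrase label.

NP

Both words fall inside [NP her simple careful bridge without me] (words 8–13), and no smaller constituent contains them both. Label: NP.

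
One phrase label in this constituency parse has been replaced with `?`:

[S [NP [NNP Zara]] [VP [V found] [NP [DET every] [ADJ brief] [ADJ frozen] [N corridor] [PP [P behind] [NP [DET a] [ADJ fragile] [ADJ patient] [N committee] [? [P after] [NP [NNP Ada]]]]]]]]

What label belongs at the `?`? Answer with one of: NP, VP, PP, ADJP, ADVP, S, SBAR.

PP

A constituent whose immediate children are P 'after', NP is a prepositional phrase: PP.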